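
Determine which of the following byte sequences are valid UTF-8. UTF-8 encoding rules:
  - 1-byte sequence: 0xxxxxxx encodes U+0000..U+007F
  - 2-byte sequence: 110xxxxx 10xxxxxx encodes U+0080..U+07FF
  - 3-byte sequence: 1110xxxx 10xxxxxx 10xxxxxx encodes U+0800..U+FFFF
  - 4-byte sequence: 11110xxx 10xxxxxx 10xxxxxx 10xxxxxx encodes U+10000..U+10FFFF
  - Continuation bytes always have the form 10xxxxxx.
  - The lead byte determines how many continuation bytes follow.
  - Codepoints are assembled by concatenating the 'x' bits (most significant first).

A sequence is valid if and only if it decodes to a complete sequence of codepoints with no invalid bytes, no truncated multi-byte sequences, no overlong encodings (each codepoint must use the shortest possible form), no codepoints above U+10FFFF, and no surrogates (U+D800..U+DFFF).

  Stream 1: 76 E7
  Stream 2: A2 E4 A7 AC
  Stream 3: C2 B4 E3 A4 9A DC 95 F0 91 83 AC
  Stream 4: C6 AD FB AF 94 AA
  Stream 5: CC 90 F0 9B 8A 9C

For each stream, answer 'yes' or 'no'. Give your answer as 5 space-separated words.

Stream 1: error at byte offset 2. INVALID
Stream 2: error at byte offset 0. INVALID
Stream 3: decodes cleanly. VALID
Stream 4: error at byte offset 2. INVALID
Stream 5: decodes cleanly. VALID

Answer: no no yes no yes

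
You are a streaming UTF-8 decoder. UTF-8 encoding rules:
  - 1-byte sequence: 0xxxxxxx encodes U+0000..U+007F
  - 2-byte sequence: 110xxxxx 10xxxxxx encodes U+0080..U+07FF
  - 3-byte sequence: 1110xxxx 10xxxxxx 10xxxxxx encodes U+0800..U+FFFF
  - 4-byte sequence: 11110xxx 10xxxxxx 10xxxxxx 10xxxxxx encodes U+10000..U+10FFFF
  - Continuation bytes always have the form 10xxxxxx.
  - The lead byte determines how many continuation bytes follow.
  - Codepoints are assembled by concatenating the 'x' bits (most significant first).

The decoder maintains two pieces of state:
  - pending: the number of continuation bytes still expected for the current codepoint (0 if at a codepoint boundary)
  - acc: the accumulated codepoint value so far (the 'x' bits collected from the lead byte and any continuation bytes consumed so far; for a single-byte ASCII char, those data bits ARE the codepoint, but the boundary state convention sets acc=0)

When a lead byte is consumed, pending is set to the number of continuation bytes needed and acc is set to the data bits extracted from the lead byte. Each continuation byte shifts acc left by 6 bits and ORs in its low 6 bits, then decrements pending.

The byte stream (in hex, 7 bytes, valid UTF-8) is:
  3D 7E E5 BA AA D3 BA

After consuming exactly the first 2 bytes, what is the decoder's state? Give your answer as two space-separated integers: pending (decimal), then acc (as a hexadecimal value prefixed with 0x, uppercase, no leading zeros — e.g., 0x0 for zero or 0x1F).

Answer: 0 0x0

Derivation:
Byte[0]=3D: 1-byte. pending=0, acc=0x0
Byte[1]=7E: 1-byte. pending=0, acc=0x0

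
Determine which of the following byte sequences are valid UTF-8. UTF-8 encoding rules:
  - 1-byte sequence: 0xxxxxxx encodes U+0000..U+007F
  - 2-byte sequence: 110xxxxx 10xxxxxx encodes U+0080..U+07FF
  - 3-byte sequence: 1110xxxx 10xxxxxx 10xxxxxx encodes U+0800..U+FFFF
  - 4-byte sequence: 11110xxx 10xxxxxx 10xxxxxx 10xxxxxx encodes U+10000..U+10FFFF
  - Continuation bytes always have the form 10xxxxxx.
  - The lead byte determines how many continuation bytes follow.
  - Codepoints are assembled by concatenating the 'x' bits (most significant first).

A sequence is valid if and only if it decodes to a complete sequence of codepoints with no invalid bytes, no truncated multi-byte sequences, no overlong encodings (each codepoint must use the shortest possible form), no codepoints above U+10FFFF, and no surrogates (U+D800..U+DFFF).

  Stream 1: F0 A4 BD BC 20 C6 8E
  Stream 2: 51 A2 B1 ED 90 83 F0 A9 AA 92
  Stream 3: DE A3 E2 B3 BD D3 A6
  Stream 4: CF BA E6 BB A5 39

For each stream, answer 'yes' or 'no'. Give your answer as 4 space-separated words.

Answer: yes no yes yes

Derivation:
Stream 1: decodes cleanly. VALID
Stream 2: error at byte offset 1. INVALID
Stream 3: decodes cleanly. VALID
Stream 4: decodes cleanly. VALID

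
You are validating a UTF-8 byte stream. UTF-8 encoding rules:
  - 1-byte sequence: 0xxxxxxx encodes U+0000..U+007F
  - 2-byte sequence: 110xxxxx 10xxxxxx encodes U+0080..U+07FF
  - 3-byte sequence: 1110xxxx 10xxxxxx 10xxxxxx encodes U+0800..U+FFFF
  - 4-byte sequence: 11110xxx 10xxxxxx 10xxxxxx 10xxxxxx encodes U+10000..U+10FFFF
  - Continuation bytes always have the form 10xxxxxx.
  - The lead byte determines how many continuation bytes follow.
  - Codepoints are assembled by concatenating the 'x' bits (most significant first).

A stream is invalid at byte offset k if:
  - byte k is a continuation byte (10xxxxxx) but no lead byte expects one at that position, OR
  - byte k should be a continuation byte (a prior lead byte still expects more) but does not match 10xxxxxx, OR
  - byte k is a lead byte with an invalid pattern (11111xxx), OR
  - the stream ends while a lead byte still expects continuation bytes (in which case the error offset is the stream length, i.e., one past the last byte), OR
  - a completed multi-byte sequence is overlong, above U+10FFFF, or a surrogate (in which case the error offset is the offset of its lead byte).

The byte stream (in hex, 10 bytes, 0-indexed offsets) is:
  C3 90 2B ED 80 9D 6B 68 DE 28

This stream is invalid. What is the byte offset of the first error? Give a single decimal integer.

Answer: 9

Derivation:
Byte[0]=C3: 2-byte lead, need 1 cont bytes. acc=0x3
Byte[1]=90: continuation. acc=(acc<<6)|0x10=0xD0
Completed: cp=U+00D0 (starts at byte 0)
Byte[2]=2B: 1-byte ASCII. cp=U+002B
Byte[3]=ED: 3-byte lead, need 2 cont bytes. acc=0xD
Byte[4]=80: continuation. acc=(acc<<6)|0x00=0x340
Byte[5]=9D: continuation. acc=(acc<<6)|0x1D=0xD01D
Completed: cp=U+D01D (starts at byte 3)
Byte[6]=6B: 1-byte ASCII. cp=U+006B
Byte[7]=68: 1-byte ASCII. cp=U+0068
Byte[8]=DE: 2-byte lead, need 1 cont bytes. acc=0x1E
Byte[9]=28: expected 10xxxxxx continuation. INVALID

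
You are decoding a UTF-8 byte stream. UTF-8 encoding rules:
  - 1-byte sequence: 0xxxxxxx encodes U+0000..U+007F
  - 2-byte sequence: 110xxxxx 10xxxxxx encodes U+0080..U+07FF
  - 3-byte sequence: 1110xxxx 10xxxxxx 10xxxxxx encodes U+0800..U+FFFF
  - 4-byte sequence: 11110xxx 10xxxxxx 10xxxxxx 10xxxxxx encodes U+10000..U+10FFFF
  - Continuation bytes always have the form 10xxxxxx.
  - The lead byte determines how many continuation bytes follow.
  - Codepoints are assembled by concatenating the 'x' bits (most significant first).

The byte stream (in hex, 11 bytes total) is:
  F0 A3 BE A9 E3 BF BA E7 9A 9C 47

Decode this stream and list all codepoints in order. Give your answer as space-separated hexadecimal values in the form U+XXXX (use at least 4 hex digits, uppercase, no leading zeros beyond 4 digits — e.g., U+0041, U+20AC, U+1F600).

Byte[0]=F0: 4-byte lead, need 3 cont bytes. acc=0x0
Byte[1]=A3: continuation. acc=(acc<<6)|0x23=0x23
Byte[2]=BE: continuation. acc=(acc<<6)|0x3E=0x8FE
Byte[3]=A9: continuation. acc=(acc<<6)|0x29=0x23FA9
Completed: cp=U+23FA9 (starts at byte 0)
Byte[4]=E3: 3-byte lead, need 2 cont bytes. acc=0x3
Byte[5]=BF: continuation. acc=(acc<<6)|0x3F=0xFF
Byte[6]=BA: continuation. acc=(acc<<6)|0x3A=0x3FFA
Completed: cp=U+3FFA (starts at byte 4)
Byte[7]=E7: 3-byte lead, need 2 cont bytes. acc=0x7
Byte[8]=9A: continuation. acc=(acc<<6)|0x1A=0x1DA
Byte[9]=9C: continuation. acc=(acc<<6)|0x1C=0x769C
Completed: cp=U+769C (starts at byte 7)
Byte[10]=47: 1-byte ASCII. cp=U+0047

Answer: U+23FA9 U+3FFA U+769C U+0047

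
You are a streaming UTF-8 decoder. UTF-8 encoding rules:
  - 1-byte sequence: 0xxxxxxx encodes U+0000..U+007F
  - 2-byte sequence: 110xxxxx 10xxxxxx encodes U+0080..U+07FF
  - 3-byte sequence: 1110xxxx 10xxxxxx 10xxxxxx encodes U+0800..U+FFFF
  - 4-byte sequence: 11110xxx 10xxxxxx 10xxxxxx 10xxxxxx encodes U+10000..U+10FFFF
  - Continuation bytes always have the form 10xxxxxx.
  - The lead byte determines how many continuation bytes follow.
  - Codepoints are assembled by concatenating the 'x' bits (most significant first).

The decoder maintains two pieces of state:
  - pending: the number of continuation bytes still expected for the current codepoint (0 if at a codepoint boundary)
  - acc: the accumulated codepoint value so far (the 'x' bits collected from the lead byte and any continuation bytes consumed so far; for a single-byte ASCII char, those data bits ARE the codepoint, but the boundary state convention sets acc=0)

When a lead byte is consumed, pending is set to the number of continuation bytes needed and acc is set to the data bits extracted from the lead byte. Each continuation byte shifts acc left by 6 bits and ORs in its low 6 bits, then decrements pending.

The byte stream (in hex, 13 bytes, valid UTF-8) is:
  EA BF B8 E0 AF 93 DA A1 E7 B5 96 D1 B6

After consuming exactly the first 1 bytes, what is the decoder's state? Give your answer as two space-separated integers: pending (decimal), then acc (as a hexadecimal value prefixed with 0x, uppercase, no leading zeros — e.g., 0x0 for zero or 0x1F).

Answer: 2 0xA

Derivation:
Byte[0]=EA: 3-byte lead. pending=2, acc=0xA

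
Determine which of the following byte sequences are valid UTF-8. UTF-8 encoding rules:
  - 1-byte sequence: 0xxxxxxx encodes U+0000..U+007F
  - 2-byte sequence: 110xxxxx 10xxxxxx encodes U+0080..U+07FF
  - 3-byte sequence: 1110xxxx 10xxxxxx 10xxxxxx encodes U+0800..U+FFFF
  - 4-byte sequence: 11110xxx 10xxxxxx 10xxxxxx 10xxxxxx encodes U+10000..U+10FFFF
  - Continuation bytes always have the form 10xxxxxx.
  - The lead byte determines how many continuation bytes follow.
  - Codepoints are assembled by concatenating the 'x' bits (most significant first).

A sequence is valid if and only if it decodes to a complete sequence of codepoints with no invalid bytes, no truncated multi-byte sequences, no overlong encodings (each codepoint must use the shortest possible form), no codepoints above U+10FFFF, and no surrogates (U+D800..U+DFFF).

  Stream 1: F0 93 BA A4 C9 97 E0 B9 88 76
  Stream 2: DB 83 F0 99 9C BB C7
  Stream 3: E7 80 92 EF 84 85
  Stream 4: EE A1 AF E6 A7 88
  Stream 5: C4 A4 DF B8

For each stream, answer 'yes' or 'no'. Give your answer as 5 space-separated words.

Stream 1: decodes cleanly. VALID
Stream 2: error at byte offset 7. INVALID
Stream 3: decodes cleanly. VALID
Stream 4: decodes cleanly. VALID
Stream 5: decodes cleanly. VALID

Answer: yes no yes yes yes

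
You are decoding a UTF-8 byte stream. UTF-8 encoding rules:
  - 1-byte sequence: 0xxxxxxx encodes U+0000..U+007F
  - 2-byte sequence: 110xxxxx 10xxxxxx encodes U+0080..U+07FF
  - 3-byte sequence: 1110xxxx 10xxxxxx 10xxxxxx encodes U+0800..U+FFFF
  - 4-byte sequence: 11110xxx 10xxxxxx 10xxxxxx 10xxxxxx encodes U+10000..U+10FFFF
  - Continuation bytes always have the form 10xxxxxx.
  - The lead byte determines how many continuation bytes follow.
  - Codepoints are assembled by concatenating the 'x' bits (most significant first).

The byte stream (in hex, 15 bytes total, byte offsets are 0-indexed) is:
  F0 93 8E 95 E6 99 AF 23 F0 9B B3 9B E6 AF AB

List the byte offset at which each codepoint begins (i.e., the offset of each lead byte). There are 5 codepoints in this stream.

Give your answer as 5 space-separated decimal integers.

Answer: 0 4 7 8 12

Derivation:
Byte[0]=F0: 4-byte lead, need 3 cont bytes. acc=0x0
Byte[1]=93: continuation. acc=(acc<<6)|0x13=0x13
Byte[2]=8E: continuation. acc=(acc<<6)|0x0E=0x4CE
Byte[3]=95: continuation. acc=(acc<<6)|0x15=0x13395
Completed: cp=U+13395 (starts at byte 0)
Byte[4]=E6: 3-byte lead, need 2 cont bytes. acc=0x6
Byte[5]=99: continuation. acc=(acc<<6)|0x19=0x199
Byte[6]=AF: continuation. acc=(acc<<6)|0x2F=0x666F
Completed: cp=U+666F (starts at byte 4)
Byte[7]=23: 1-byte ASCII. cp=U+0023
Byte[8]=F0: 4-byte lead, need 3 cont bytes. acc=0x0
Byte[9]=9B: continuation. acc=(acc<<6)|0x1B=0x1B
Byte[10]=B3: continuation. acc=(acc<<6)|0x33=0x6F3
Byte[11]=9B: continuation. acc=(acc<<6)|0x1B=0x1BCDB
Completed: cp=U+1BCDB (starts at byte 8)
Byte[12]=E6: 3-byte lead, need 2 cont bytes. acc=0x6
Byte[13]=AF: continuation. acc=(acc<<6)|0x2F=0x1AF
Byte[14]=AB: continuation. acc=(acc<<6)|0x2B=0x6BEB
Completed: cp=U+6BEB (starts at byte 12)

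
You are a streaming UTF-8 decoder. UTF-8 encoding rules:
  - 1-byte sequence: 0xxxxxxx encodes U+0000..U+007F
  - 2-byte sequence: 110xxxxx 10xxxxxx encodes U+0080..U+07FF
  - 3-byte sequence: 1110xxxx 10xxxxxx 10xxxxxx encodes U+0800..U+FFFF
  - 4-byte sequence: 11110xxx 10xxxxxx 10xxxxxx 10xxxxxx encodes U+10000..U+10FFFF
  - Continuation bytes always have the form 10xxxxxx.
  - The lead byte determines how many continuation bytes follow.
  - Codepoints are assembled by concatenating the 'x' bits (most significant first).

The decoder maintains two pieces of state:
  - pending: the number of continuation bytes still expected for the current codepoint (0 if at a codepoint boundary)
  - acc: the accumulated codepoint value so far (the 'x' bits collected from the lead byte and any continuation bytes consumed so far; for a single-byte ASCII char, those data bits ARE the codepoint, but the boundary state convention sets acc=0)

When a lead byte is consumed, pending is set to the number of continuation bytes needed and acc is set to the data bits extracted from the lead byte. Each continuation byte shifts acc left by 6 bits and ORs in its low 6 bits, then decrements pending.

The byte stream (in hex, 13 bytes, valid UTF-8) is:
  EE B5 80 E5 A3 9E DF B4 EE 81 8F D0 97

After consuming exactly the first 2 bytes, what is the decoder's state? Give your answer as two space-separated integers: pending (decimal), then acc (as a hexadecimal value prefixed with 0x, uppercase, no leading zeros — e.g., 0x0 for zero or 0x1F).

Byte[0]=EE: 3-byte lead. pending=2, acc=0xE
Byte[1]=B5: continuation. acc=(acc<<6)|0x35=0x3B5, pending=1

Answer: 1 0x3B5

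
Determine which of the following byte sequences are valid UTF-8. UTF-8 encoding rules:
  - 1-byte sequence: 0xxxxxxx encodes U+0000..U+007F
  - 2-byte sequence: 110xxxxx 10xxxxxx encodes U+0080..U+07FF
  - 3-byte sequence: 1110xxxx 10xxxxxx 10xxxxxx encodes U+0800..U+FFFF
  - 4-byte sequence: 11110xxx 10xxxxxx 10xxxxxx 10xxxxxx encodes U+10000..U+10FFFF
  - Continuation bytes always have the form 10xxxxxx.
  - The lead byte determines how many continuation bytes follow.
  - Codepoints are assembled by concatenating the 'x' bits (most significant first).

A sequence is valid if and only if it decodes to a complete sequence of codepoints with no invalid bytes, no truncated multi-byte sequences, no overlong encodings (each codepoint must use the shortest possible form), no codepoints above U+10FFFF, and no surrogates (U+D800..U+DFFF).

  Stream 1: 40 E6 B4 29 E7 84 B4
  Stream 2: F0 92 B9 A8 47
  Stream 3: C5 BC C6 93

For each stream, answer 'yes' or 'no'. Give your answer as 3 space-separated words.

Answer: no yes yes

Derivation:
Stream 1: error at byte offset 3. INVALID
Stream 2: decodes cleanly. VALID
Stream 3: decodes cleanly. VALID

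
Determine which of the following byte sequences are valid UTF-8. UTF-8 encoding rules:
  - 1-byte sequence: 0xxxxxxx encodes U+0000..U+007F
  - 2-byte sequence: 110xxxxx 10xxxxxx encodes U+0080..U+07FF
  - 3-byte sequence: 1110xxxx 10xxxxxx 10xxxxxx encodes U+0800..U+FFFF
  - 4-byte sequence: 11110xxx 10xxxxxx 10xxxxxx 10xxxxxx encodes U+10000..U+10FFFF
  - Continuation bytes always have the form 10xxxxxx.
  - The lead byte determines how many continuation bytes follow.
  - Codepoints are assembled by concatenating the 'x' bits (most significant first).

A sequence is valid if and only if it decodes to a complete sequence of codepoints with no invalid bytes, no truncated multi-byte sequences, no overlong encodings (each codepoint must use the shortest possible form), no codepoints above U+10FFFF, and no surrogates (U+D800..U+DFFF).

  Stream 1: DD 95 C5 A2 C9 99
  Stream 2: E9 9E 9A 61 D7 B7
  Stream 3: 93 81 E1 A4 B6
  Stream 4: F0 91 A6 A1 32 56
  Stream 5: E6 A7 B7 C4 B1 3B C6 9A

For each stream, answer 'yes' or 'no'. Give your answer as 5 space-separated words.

Answer: yes yes no yes yes

Derivation:
Stream 1: decodes cleanly. VALID
Stream 2: decodes cleanly. VALID
Stream 3: error at byte offset 0. INVALID
Stream 4: decodes cleanly. VALID
Stream 5: decodes cleanly. VALID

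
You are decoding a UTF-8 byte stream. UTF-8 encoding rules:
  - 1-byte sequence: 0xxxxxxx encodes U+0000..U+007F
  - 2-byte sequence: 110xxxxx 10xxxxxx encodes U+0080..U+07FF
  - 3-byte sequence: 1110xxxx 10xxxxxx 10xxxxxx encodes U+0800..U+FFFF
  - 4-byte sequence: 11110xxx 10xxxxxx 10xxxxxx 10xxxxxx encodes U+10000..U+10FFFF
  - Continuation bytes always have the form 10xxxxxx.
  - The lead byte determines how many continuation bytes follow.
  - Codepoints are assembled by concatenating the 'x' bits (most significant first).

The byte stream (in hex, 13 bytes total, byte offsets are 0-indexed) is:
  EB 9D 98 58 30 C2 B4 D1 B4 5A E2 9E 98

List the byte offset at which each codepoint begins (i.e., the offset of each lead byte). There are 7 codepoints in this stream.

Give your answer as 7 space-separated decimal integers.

Answer: 0 3 4 5 7 9 10

Derivation:
Byte[0]=EB: 3-byte lead, need 2 cont bytes. acc=0xB
Byte[1]=9D: continuation. acc=(acc<<6)|0x1D=0x2DD
Byte[2]=98: continuation. acc=(acc<<6)|0x18=0xB758
Completed: cp=U+B758 (starts at byte 0)
Byte[3]=58: 1-byte ASCII. cp=U+0058
Byte[4]=30: 1-byte ASCII. cp=U+0030
Byte[5]=C2: 2-byte lead, need 1 cont bytes. acc=0x2
Byte[6]=B4: continuation. acc=(acc<<6)|0x34=0xB4
Completed: cp=U+00B4 (starts at byte 5)
Byte[7]=D1: 2-byte lead, need 1 cont bytes. acc=0x11
Byte[8]=B4: continuation. acc=(acc<<6)|0x34=0x474
Completed: cp=U+0474 (starts at byte 7)
Byte[9]=5A: 1-byte ASCII. cp=U+005A
Byte[10]=E2: 3-byte lead, need 2 cont bytes. acc=0x2
Byte[11]=9E: continuation. acc=(acc<<6)|0x1E=0x9E
Byte[12]=98: continuation. acc=(acc<<6)|0x18=0x2798
Completed: cp=U+2798 (starts at byte 10)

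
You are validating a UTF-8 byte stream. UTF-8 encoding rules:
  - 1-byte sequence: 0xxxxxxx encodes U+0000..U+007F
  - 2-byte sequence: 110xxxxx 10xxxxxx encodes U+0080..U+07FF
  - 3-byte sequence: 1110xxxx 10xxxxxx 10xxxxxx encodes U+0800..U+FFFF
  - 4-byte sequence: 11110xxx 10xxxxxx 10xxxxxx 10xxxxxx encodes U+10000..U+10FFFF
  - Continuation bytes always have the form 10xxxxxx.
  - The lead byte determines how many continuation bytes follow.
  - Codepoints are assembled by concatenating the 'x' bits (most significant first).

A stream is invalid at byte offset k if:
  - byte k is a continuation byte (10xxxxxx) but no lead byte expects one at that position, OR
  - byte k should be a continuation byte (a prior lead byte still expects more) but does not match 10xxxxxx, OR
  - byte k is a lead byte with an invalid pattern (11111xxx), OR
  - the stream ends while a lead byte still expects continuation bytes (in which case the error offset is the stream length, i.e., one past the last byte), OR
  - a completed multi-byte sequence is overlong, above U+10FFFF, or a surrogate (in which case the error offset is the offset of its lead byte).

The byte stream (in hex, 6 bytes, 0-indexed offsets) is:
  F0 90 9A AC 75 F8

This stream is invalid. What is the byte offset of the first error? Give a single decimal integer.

Answer: 5

Derivation:
Byte[0]=F0: 4-byte lead, need 3 cont bytes. acc=0x0
Byte[1]=90: continuation. acc=(acc<<6)|0x10=0x10
Byte[2]=9A: continuation. acc=(acc<<6)|0x1A=0x41A
Byte[3]=AC: continuation. acc=(acc<<6)|0x2C=0x106AC
Completed: cp=U+106AC (starts at byte 0)
Byte[4]=75: 1-byte ASCII. cp=U+0075
Byte[5]=F8: INVALID lead byte (not 0xxx/110x/1110/11110)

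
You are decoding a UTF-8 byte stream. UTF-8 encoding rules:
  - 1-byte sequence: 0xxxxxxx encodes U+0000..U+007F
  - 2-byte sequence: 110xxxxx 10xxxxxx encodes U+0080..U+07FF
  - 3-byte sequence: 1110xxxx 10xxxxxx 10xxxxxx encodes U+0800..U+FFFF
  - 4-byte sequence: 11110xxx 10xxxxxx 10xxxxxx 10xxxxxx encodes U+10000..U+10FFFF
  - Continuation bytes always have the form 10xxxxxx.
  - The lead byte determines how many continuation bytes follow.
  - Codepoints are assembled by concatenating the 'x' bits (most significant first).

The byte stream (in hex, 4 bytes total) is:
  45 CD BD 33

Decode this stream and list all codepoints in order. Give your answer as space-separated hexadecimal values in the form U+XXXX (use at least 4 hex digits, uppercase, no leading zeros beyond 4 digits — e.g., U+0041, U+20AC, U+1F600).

Answer: U+0045 U+037D U+0033

Derivation:
Byte[0]=45: 1-byte ASCII. cp=U+0045
Byte[1]=CD: 2-byte lead, need 1 cont bytes. acc=0xD
Byte[2]=BD: continuation. acc=(acc<<6)|0x3D=0x37D
Completed: cp=U+037D (starts at byte 1)
Byte[3]=33: 1-byte ASCII. cp=U+0033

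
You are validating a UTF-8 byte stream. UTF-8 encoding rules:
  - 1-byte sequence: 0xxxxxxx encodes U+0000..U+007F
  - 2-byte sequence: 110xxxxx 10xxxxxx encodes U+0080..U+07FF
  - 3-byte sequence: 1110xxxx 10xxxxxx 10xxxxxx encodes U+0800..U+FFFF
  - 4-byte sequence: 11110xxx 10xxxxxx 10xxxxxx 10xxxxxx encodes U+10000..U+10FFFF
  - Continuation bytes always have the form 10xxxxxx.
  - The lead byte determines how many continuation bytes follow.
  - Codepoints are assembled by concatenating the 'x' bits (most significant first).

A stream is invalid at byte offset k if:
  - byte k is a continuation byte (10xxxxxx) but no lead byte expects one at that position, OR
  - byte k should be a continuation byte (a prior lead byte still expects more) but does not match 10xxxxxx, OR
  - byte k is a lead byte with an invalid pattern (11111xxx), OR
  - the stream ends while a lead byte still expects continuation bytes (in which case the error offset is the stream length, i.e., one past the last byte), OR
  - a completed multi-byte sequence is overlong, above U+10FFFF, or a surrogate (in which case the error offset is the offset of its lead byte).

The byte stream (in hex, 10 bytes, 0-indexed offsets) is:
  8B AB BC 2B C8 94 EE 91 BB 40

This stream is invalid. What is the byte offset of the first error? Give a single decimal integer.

Byte[0]=8B: INVALID lead byte (not 0xxx/110x/1110/11110)

Answer: 0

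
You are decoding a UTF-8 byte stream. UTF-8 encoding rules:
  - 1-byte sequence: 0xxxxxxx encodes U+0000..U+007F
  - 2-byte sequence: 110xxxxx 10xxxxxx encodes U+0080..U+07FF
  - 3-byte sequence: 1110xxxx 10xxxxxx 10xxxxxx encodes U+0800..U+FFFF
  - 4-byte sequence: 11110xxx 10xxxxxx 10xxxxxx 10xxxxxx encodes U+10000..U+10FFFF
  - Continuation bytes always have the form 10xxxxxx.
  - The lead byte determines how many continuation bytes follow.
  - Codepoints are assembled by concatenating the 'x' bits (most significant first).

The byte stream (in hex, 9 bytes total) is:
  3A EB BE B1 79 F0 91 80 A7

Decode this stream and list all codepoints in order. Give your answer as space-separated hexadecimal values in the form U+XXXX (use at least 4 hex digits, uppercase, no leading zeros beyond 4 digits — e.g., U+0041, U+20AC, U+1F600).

Byte[0]=3A: 1-byte ASCII. cp=U+003A
Byte[1]=EB: 3-byte lead, need 2 cont bytes. acc=0xB
Byte[2]=BE: continuation. acc=(acc<<6)|0x3E=0x2FE
Byte[3]=B1: continuation. acc=(acc<<6)|0x31=0xBFB1
Completed: cp=U+BFB1 (starts at byte 1)
Byte[4]=79: 1-byte ASCII. cp=U+0079
Byte[5]=F0: 4-byte lead, need 3 cont bytes. acc=0x0
Byte[6]=91: continuation. acc=(acc<<6)|0x11=0x11
Byte[7]=80: continuation. acc=(acc<<6)|0x00=0x440
Byte[8]=A7: continuation. acc=(acc<<6)|0x27=0x11027
Completed: cp=U+11027 (starts at byte 5)

Answer: U+003A U+BFB1 U+0079 U+11027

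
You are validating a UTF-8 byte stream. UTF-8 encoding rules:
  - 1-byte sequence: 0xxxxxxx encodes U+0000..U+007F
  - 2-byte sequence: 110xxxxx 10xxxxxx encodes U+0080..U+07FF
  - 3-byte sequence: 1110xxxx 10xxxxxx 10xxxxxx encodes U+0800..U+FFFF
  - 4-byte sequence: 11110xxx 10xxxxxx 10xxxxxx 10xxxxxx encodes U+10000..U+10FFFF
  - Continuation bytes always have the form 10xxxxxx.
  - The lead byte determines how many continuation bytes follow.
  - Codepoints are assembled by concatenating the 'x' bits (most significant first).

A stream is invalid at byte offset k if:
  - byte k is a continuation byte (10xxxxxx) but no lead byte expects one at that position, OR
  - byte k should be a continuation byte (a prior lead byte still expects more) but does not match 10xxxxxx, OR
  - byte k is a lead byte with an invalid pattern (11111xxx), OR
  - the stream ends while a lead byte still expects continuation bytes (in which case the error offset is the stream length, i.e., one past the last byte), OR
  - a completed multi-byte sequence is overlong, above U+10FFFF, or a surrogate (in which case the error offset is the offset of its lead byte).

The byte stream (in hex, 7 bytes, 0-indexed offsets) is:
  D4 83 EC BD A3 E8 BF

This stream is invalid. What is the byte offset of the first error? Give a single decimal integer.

Answer: 7

Derivation:
Byte[0]=D4: 2-byte lead, need 1 cont bytes. acc=0x14
Byte[1]=83: continuation. acc=(acc<<6)|0x03=0x503
Completed: cp=U+0503 (starts at byte 0)
Byte[2]=EC: 3-byte lead, need 2 cont bytes. acc=0xC
Byte[3]=BD: continuation. acc=(acc<<6)|0x3D=0x33D
Byte[4]=A3: continuation. acc=(acc<<6)|0x23=0xCF63
Completed: cp=U+CF63 (starts at byte 2)
Byte[5]=E8: 3-byte lead, need 2 cont bytes. acc=0x8
Byte[6]=BF: continuation. acc=(acc<<6)|0x3F=0x23F
Byte[7]: stream ended, expected continuation. INVALID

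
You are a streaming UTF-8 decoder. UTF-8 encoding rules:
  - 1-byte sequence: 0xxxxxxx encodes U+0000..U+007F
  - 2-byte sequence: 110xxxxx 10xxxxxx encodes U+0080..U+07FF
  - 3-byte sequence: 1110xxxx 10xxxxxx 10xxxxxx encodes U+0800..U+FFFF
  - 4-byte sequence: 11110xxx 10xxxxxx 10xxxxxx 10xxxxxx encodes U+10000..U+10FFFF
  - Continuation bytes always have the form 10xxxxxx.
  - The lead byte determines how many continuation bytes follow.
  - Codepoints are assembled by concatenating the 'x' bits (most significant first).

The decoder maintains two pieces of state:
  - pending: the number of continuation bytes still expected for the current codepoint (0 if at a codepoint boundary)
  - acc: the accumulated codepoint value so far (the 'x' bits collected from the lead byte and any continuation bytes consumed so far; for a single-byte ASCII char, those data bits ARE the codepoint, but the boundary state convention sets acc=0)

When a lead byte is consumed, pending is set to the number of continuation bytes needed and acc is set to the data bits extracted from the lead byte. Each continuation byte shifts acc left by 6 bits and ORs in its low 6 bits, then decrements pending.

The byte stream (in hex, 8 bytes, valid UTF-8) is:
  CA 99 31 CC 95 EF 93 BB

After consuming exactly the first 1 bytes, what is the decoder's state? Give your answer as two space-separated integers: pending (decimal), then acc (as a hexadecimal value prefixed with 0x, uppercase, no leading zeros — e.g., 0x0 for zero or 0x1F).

Byte[0]=CA: 2-byte lead. pending=1, acc=0xA

Answer: 1 0xA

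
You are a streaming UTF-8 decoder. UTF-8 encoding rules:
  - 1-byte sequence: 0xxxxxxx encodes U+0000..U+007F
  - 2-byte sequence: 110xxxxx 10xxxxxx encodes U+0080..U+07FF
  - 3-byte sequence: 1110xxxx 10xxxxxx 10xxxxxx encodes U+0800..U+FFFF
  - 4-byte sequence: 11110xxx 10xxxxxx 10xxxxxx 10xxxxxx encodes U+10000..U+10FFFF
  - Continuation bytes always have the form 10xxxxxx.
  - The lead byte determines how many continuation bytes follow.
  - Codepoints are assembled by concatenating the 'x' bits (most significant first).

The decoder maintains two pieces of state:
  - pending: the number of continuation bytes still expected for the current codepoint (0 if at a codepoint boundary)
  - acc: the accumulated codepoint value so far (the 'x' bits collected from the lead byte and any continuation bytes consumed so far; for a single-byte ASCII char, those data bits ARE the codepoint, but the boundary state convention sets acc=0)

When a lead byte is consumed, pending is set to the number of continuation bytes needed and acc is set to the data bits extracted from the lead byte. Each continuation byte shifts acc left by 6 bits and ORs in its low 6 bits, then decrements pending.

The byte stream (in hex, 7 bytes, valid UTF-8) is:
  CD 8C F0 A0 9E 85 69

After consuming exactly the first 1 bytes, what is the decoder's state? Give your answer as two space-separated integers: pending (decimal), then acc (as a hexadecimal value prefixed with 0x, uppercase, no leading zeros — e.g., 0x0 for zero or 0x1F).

Byte[0]=CD: 2-byte lead. pending=1, acc=0xD

Answer: 1 0xD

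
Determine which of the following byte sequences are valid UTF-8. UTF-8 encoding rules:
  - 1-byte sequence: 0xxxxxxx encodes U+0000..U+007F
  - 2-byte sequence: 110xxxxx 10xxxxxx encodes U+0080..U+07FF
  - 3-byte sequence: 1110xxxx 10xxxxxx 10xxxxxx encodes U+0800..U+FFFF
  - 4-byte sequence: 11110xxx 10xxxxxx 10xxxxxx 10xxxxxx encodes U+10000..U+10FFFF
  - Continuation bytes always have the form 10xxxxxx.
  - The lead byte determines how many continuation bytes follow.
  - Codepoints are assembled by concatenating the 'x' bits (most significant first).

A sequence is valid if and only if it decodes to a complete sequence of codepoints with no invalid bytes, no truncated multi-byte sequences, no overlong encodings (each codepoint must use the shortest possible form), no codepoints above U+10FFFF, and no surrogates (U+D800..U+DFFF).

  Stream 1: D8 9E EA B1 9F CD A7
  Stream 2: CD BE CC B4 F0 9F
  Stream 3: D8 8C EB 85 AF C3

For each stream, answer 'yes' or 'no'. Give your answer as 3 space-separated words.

Answer: yes no no

Derivation:
Stream 1: decodes cleanly. VALID
Stream 2: error at byte offset 6. INVALID
Stream 3: error at byte offset 6. INVALID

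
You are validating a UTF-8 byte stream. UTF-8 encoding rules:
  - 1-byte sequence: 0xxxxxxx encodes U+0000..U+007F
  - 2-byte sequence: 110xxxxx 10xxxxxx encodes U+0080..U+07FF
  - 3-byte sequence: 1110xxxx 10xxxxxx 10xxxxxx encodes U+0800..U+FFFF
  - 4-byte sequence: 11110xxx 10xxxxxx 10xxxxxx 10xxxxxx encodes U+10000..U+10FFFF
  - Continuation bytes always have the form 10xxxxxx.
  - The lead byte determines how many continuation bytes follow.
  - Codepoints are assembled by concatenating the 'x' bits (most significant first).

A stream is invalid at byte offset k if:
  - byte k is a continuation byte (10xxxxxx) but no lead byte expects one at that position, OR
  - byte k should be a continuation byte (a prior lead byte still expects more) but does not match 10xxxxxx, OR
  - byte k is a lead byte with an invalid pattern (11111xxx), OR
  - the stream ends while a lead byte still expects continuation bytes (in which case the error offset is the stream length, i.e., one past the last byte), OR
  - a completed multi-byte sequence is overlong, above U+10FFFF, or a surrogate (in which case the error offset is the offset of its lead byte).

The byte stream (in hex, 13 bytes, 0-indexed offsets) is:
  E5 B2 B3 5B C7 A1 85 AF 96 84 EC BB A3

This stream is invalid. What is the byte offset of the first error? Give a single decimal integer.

Answer: 6

Derivation:
Byte[0]=E5: 3-byte lead, need 2 cont bytes. acc=0x5
Byte[1]=B2: continuation. acc=(acc<<6)|0x32=0x172
Byte[2]=B3: continuation. acc=(acc<<6)|0x33=0x5CB3
Completed: cp=U+5CB3 (starts at byte 0)
Byte[3]=5B: 1-byte ASCII. cp=U+005B
Byte[4]=C7: 2-byte lead, need 1 cont bytes. acc=0x7
Byte[5]=A1: continuation. acc=(acc<<6)|0x21=0x1E1
Completed: cp=U+01E1 (starts at byte 4)
Byte[6]=85: INVALID lead byte (not 0xxx/110x/1110/11110)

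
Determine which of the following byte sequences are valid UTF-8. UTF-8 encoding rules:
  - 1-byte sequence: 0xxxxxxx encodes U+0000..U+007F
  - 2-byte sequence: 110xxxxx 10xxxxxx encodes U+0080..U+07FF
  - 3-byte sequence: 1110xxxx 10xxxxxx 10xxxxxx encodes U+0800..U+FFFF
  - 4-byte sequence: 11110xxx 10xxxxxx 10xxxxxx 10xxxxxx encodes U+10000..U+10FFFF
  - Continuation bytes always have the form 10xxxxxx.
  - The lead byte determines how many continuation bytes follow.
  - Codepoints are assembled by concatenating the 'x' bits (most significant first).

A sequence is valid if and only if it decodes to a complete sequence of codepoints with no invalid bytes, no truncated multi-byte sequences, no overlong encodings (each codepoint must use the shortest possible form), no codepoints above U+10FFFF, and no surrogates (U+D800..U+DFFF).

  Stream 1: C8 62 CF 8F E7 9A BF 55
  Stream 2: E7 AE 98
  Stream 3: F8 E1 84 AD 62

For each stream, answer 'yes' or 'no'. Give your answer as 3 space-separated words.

Answer: no yes no

Derivation:
Stream 1: error at byte offset 1. INVALID
Stream 2: decodes cleanly. VALID
Stream 3: error at byte offset 0. INVALID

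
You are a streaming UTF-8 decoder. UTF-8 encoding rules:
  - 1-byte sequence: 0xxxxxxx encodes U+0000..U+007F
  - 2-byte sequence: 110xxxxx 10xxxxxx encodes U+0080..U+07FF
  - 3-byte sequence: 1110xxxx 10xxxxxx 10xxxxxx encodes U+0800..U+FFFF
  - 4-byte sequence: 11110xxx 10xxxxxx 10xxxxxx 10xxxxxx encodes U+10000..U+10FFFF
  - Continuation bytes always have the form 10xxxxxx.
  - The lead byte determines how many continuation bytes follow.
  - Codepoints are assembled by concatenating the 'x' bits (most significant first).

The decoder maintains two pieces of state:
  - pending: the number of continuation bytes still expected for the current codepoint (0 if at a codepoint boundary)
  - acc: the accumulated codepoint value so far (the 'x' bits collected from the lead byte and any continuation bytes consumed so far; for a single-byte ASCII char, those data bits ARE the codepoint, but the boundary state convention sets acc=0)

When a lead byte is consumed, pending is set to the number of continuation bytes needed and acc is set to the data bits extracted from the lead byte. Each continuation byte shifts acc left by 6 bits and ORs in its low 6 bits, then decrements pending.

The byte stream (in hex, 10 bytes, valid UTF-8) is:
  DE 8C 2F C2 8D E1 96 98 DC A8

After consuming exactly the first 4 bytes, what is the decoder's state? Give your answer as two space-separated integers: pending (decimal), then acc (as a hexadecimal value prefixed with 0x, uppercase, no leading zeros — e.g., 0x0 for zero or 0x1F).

Answer: 1 0x2

Derivation:
Byte[0]=DE: 2-byte lead. pending=1, acc=0x1E
Byte[1]=8C: continuation. acc=(acc<<6)|0x0C=0x78C, pending=0
Byte[2]=2F: 1-byte. pending=0, acc=0x0
Byte[3]=C2: 2-byte lead. pending=1, acc=0x2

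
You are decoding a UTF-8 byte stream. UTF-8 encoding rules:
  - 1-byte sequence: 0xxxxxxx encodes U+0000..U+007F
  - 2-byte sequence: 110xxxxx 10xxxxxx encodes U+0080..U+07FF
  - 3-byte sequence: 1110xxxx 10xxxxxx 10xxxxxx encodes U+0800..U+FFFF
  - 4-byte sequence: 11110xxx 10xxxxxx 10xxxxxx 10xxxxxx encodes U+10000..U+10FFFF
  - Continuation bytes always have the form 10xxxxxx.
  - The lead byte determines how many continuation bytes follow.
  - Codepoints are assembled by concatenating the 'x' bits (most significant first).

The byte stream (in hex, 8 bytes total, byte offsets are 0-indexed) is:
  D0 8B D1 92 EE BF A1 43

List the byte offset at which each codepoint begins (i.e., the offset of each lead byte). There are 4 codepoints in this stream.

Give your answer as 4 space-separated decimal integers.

Answer: 0 2 4 7

Derivation:
Byte[0]=D0: 2-byte lead, need 1 cont bytes. acc=0x10
Byte[1]=8B: continuation. acc=(acc<<6)|0x0B=0x40B
Completed: cp=U+040B (starts at byte 0)
Byte[2]=D1: 2-byte lead, need 1 cont bytes. acc=0x11
Byte[3]=92: continuation. acc=(acc<<6)|0x12=0x452
Completed: cp=U+0452 (starts at byte 2)
Byte[4]=EE: 3-byte lead, need 2 cont bytes. acc=0xE
Byte[5]=BF: continuation. acc=(acc<<6)|0x3F=0x3BF
Byte[6]=A1: continuation. acc=(acc<<6)|0x21=0xEFE1
Completed: cp=U+EFE1 (starts at byte 4)
Byte[7]=43: 1-byte ASCII. cp=U+0043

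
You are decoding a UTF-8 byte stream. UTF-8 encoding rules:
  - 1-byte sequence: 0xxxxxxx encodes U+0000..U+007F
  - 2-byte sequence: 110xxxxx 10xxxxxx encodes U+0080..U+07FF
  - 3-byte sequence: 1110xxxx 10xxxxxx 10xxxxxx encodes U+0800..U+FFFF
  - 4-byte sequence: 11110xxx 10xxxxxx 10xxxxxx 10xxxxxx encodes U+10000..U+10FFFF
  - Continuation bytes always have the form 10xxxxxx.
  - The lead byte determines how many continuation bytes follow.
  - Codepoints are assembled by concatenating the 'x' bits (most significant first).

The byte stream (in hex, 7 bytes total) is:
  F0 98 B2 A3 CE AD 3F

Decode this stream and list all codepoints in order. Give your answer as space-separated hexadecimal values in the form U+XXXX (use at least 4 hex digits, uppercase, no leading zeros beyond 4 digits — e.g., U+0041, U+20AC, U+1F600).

Byte[0]=F0: 4-byte lead, need 3 cont bytes. acc=0x0
Byte[1]=98: continuation. acc=(acc<<6)|0x18=0x18
Byte[2]=B2: continuation. acc=(acc<<6)|0x32=0x632
Byte[3]=A3: continuation. acc=(acc<<6)|0x23=0x18CA3
Completed: cp=U+18CA3 (starts at byte 0)
Byte[4]=CE: 2-byte lead, need 1 cont bytes. acc=0xE
Byte[5]=AD: continuation. acc=(acc<<6)|0x2D=0x3AD
Completed: cp=U+03AD (starts at byte 4)
Byte[6]=3F: 1-byte ASCII. cp=U+003F

Answer: U+18CA3 U+03AD U+003F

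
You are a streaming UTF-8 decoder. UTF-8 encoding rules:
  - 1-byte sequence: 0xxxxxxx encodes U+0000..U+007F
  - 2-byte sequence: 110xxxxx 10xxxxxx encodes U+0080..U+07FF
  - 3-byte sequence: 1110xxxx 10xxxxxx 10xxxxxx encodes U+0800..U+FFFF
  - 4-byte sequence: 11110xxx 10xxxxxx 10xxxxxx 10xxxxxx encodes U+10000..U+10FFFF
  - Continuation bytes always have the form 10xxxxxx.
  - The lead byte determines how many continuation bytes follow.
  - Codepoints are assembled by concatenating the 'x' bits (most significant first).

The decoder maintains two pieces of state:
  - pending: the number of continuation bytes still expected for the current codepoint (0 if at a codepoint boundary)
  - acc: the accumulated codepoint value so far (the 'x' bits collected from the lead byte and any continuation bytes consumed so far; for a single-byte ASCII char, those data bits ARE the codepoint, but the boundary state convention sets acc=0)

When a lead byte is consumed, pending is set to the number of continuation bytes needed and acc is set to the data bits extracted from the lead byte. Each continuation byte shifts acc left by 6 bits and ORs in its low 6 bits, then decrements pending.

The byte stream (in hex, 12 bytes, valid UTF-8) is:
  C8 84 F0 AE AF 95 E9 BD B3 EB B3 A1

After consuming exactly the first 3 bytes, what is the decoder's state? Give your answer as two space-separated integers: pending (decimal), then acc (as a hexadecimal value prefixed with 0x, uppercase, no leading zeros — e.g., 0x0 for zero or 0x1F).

Byte[0]=C8: 2-byte lead. pending=1, acc=0x8
Byte[1]=84: continuation. acc=(acc<<6)|0x04=0x204, pending=0
Byte[2]=F0: 4-byte lead. pending=3, acc=0x0

Answer: 3 0x0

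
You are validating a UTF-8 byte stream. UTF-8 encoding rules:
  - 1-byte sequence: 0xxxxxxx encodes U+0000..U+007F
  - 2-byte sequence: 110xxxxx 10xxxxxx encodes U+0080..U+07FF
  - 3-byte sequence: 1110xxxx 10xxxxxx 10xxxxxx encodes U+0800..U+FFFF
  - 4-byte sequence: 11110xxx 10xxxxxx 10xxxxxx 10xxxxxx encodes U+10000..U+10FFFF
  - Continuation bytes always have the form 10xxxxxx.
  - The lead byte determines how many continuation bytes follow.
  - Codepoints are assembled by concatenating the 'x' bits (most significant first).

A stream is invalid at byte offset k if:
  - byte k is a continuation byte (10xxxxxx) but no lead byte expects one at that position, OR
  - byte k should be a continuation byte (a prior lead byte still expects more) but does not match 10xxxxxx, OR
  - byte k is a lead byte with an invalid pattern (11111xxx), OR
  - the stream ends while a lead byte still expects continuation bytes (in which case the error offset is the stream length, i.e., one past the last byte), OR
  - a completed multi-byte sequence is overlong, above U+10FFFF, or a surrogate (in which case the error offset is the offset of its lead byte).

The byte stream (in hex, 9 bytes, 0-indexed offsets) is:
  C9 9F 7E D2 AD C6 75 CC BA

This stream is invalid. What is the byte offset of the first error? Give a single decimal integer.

Answer: 6

Derivation:
Byte[0]=C9: 2-byte lead, need 1 cont bytes. acc=0x9
Byte[1]=9F: continuation. acc=(acc<<6)|0x1F=0x25F
Completed: cp=U+025F (starts at byte 0)
Byte[2]=7E: 1-byte ASCII. cp=U+007E
Byte[3]=D2: 2-byte lead, need 1 cont bytes. acc=0x12
Byte[4]=AD: continuation. acc=(acc<<6)|0x2D=0x4AD
Completed: cp=U+04AD (starts at byte 3)
Byte[5]=C6: 2-byte lead, need 1 cont bytes. acc=0x6
Byte[6]=75: expected 10xxxxxx continuation. INVALID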